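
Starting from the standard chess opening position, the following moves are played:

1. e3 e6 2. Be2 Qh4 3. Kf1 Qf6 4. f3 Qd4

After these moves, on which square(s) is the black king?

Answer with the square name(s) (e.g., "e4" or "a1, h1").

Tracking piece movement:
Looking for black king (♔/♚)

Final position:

  a b c d e f g h
  ─────────────────
8│♜ ♞ ♝ · ♚ ♝ ♞ ♜│8
7│♟ ♟ ♟ ♟ · ♟ ♟ ♟│7
6│· · · · ♟ · · ·│6
5│· · · · · · · ·│5
4│· · · ♛ · · · ·│4
3│· · · · ♙ ♙ · ·│3
2│♙ ♙ ♙ ♙ ♗ · ♙ ♙│2
1│♖ ♘ ♗ ♕ · ♔ ♘ ♖│1
  ─────────────────
  a b c d e f g h


e8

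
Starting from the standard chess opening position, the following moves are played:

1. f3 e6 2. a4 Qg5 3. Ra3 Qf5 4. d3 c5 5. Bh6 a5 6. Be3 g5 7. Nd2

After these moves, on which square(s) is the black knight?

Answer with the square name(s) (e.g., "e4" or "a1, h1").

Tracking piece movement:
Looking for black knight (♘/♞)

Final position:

  a b c d e f g h
  ─────────────────
8│♜ ♞ ♝ · ♚ ♝ ♞ ♜│8
7│· ♟ · ♟ · ♟ · ♟│7
6│· · · · ♟ · · ·│6
5│♟ · ♟ · · ♛ ♟ ·│5
4│♙ · · · · · · ·│4
3│♖ · · ♙ ♗ ♙ · ·│3
2│· ♙ ♙ ♘ ♙ · ♙ ♙│2
1│· · · ♕ ♔ ♗ ♘ ♖│1
  ─────────────────
  a b c d e f g h


b8, g8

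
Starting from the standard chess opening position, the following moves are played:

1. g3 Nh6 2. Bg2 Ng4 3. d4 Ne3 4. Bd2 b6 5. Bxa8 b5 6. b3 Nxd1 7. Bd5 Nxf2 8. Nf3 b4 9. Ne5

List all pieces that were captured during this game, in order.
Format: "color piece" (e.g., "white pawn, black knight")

Tracking captures:
  Bxa8: captured black rook
  Nxd1: captured white queen
  Nxf2: captured white pawn

black rook, white queen, white pawn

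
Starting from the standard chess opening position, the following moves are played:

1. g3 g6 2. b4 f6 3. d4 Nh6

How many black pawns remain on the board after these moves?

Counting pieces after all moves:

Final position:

  a b c d e f g h
  ─────────────────
8│♜ ♞ ♝ ♛ ♚ ♝ · ♜│8
7│♟ ♟ ♟ ♟ ♟ · · ♟│7
6│· · · · · ♟ ♟ ♞│6
5│· · · · · · · ·│5
4│· ♙ · ♙ · · · ·│4
3│· · · · · · ♙ ·│3
2│♙ · ♙ · ♙ ♙ · ♙│2
1│♖ ♘ ♗ ♕ ♔ ♗ ♘ ♖│1
  ─────────────────
  a b c d e f g h


8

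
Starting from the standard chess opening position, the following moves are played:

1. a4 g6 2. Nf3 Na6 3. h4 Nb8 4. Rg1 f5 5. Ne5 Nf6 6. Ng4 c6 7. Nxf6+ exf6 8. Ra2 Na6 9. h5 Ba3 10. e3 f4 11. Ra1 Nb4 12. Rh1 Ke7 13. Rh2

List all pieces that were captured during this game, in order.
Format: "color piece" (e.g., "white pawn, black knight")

Tracking captures:
  Nxf6+: captured black knight
  exf6: captured white knight

black knight, white knight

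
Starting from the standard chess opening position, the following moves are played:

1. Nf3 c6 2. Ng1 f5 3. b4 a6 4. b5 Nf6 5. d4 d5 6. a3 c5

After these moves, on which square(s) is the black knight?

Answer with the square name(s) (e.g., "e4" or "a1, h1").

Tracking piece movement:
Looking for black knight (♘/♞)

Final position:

  a b c d e f g h
  ─────────────────
8│♜ ♞ ♝ ♛ ♚ ♝ · ♜│8
7│· ♟ · · ♟ · ♟ ♟│7
6│♟ · · · · ♞ · ·│6
5│· ♙ ♟ ♟ · ♟ · ·│5
4│· · · ♙ · · · ·│4
3│♙ · · · · · · ·│3
2│· · ♙ · ♙ ♙ ♙ ♙│2
1│♖ ♘ ♗ ♕ ♔ ♗ ♘ ♖│1
  ─────────────────
  a b c d e f g h


b8, f6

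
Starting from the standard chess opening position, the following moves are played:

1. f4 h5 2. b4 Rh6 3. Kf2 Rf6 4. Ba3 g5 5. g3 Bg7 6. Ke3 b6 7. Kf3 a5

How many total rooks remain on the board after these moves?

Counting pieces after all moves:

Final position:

  a b c d e f g h
  ─────────────────
8│♜ ♞ ♝ ♛ ♚ · ♞ ·│8
7│· · ♟ ♟ ♟ ♟ ♝ ·│7
6│· ♟ · · · ♜ · ·│6
5│♟ · · · · · ♟ ♟│5
4│· ♙ · · · ♙ · ·│4
3│♗ · · · · ♔ ♙ ·│3
2│♙ · ♙ ♙ ♙ · · ♙│2
1│♖ ♘ · ♕ · ♗ ♘ ♖│1
  ─────────────────
  a b c d e f g h


4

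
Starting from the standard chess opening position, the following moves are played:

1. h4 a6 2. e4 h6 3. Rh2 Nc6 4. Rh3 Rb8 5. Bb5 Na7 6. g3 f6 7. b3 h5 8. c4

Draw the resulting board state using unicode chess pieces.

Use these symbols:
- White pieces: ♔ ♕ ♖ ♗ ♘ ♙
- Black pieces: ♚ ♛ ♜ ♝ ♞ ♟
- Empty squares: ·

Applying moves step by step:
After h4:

♜ ♞ ♝ ♛ ♚ ♝ ♞ ♜
♟ ♟ ♟ ♟ ♟ ♟ ♟ ♟
· · · · · · · ·
· · · · · · · ·
· · · · · · · ♙
· · · · · · · ·
♙ ♙ ♙ ♙ ♙ ♙ ♙ ·
♖ ♘ ♗ ♕ ♔ ♗ ♘ ♖


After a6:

♜ ♞ ♝ ♛ ♚ ♝ ♞ ♜
· ♟ ♟ ♟ ♟ ♟ ♟ ♟
♟ · · · · · · ·
· · · · · · · ·
· · · · · · · ♙
· · · · · · · ·
♙ ♙ ♙ ♙ ♙ ♙ ♙ ·
♖ ♘ ♗ ♕ ♔ ♗ ♘ ♖


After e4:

♜ ♞ ♝ ♛ ♚ ♝ ♞ ♜
· ♟ ♟ ♟ ♟ ♟ ♟ ♟
♟ · · · · · · ·
· · · · · · · ·
· · · · ♙ · · ♙
· · · · · · · ·
♙ ♙ ♙ ♙ · ♙ ♙ ·
♖ ♘ ♗ ♕ ♔ ♗ ♘ ♖


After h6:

♜ ♞ ♝ ♛ ♚ ♝ ♞ ♜
· ♟ ♟ ♟ ♟ ♟ ♟ ·
♟ · · · · · · ♟
· · · · · · · ·
· · · · ♙ · · ♙
· · · · · · · ·
♙ ♙ ♙ ♙ · ♙ ♙ ·
♖ ♘ ♗ ♕ ♔ ♗ ♘ ♖


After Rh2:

♜ ♞ ♝ ♛ ♚ ♝ ♞ ♜
· ♟ ♟ ♟ ♟ ♟ ♟ ·
♟ · · · · · · ♟
· · · · · · · ·
· · · · ♙ · · ♙
· · · · · · · ·
♙ ♙ ♙ ♙ · ♙ ♙ ♖
♖ ♘ ♗ ♕ ♔ ♗ ♘ ·


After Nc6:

♜ · ♝ ♛ ♚ ♝ ♞ ♜
· ♟ ♟ ♟ ♟ ♟ ♟ ·
♟ · ♞ · · · · ♟
· · · · · · · ·
· · · · ♙ · · ♙
· · · · · · · ·
♙ ♙ ♙ ♙ · ♙ ♙ ♖
♖ ♘ ♗ ♕ ♔ ♗ ♘ ·


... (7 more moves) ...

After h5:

· ♜ ♝ ♛ ♚ ♝ ♞ ♜
♞ ♟ ♟ ♟ ♟ · ♟ ·
♟ · · · · ♟ · ·
· ♗ · · · · · ♟
· · · · ♙ · · ♙
· ♙ · · · · ♙ ♖
♙ · ♙ ♙ · ♙ · ·
♖ ♘ ♗ ♕ ♔ · ♘ ·


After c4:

· ♜ ♝ ♛ ♚ ♝ ♞ ♜
♞ ♟ ♟ ♟ ♟ · ♟ ·
♟ · · · · ♟ · ·
· ♗ · · · · · ♟
· · ♙ · ♙ · · ♙
· ♙ · · · · ♙ ♖
♙ · · ♙ · ♙ · ·
♖ ♘ ♗ ♕ ♔ · ♘ ·



  a b c d e f g h
  ─────────────────
8│· ♜ ♝ ♛ ♚ ♝ ♞ ♜│8
7│♞ ♟ ♟ ♟ ♟ · ♟ ·│7
6│♟ · · · · ♟ · ·│6
5│· ♗ · · · · · ♟│5
4│· · ♙ · ♙ · · ♙│4
3│· ♙ · · · · ♙ ♖│3
2│♙ · · ♙ · ♙ · ·│2
1│♖ ♘ ♗ ♕ ♔ · ♘ ·│1
  ─────────────────
  a b c d e f g h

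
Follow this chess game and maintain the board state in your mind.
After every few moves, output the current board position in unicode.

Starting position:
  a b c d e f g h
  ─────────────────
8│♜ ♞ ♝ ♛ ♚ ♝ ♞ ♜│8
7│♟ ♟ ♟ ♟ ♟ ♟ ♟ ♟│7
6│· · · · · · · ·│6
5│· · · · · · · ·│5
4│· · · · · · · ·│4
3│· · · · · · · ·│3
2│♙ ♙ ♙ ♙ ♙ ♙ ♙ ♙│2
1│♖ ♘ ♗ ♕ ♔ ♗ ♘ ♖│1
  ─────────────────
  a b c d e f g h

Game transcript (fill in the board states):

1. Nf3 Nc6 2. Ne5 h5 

  a b c d e f g h
  ─────────────────
8│♜ · ♝ ♛ ♚ ♝ ♞ ♜│8
7│♟ ♟ ♟ ♟ ♟ ♟ ♟ ·│7
6│· · ♞ · · · · ·│6
5│· · · · ♘ · · ♟│5
4│· · · · · · · ·│4
3│· · · · · · · ·│3
2│♙ ♙ ♙ ♙ ♙ ♙ ♙ ♙│2
1│♖ ♘ ♗ ♕ ♔ ♗ · ♖│1
  ─────────────────
  a b c d e f g h

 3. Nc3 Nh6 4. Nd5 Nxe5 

  a b c d e f g h
  ─────────────────
8│♜ · ♝ ♛ ♚ ♝ · ♜│8
7│♟ ♟ ♟ ♟ ♟ ♟ ♟ ·│7
6│· · · · · · · ♞│6
5│· · · ♘ ♞ · · ♟│5
4│· · · · · · · ·│4
3│· · · · · · · ·│3
2│♙ ♙ ♙ ♙ ♙ ♙ ♙ ♙│2
1│♖ · ♗ ♕ ♔ ♗ · ♖│1
  ─────────────────
  a b c d e f g h

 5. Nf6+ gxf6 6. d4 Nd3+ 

  a b c d e f g h
  ─────────────────
8│♜ · ♝ ♛ ♚ ♝ · ♜│8
7│♟ ♟ ♟ ♟ ♟ ♟ · ·│7
6│· · · · · ♟ · ♞│6
5│· · · · · · · ♟│5
4│· · · ♙ · · · ·│4
3│· · · ♞ · · · ·│3
2│♙ ♙ ♙ · ♙ ♙ ♙ ♙│2
1│♖ · ♗ ♕ ♔ ♗ · ♖│1
  ─────────────────
  a b c d e f g h

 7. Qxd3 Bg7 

  a b c d e f g h
  ─────────────────
8│♜ · ♝ ♛ ♚ · · ♜│8
7│♟ ♟ ♟ ♟ ♟ ♟ ♝ ·│7
6│· · · · · ♟ · ♞│6
5│· · · · · · · ♟│5
4│· · · ♙ · · · ·│4
3│· · · ♕ · · · ·│3
2│♙ ♙ ♙ · ♙ ♙ ♙ ♙│2
1│♖ · ♗ · ♔ ♗ · ♖│1
  ─────────────────
  a b c d e f g h


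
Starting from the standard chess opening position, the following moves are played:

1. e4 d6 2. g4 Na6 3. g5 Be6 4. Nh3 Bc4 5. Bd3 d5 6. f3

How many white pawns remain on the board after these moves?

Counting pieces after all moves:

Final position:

  a b c d e f g h
  ─────────────────
8│♜ · · ♛ ♚ ♝ ♞ ♜│8
7│♟ ♟ ♟ · ♟ ♟ ♟ ♟│7
6│♞ · · · · · · ·│6
5│· · · ♟ · · ♙ ·│5
4│· · ♝ · ♙ · · ·│4
3│· · · ♗ · ♙ · ♘│3
2│♙ ♙ ♙ ♙ · · · ♙│2
1│♖ ♘ ♗ ♕ ♔ · · ♖│1
  ─────────────────
  a b c d e f g h


8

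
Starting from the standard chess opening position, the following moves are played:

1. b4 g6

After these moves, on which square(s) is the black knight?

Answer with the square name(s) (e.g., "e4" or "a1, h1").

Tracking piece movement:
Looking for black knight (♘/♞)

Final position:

  a b c d e f g h
  ─────────────────
8│♜ ♞ ♝ ♛ ♚ ♝ ♞ ♜│8
7│♟ ♟ ♟ ♟ ♟ ♟ · ♟│7
6│· · · · · · ♟ ·│6
5│· · · · · · · ·│5
4│· ♙ · · · · · ·│4
3│· · · · · · · ·│3
2│♙ · ♙ ♙ ♙ ♙ ♙ ♙│2
1│♖ ♘ ♗ ♕ ♔ ♗ ♘ ♖│1
  ─────────────────
  a b c d e f g h


b8, g8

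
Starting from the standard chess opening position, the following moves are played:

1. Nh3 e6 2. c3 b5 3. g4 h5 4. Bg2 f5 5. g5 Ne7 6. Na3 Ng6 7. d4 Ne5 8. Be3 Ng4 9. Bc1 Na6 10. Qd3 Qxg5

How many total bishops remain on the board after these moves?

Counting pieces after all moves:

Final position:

  a b c d e f g h
  ─────────────────
8│♜ · ♝ · ♚ ♝ · ♜│8
7│♟ · ♟ ♟ · · ♟ ·│7
6│♞ · · · ♟ · · ·│6
5│· ♟ · · · ♟ ♛ ♟│5
4│· · · ♙ · · ♞ ·│4
3│♘ · ♙ ♕ · · · ♘│3
2│♙ ♙ · · ♙ ♙ ♗ ♙│2
1│♖ · ♗ · ♔ · · ♖│1
  ─────────────────
  a b c d e f g h


4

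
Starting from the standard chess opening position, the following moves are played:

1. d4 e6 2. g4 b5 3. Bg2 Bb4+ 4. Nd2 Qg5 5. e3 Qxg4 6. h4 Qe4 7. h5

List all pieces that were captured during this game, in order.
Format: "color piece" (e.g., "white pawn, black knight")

Tracking captures:
  Qxg4: captured white pawn

white pawn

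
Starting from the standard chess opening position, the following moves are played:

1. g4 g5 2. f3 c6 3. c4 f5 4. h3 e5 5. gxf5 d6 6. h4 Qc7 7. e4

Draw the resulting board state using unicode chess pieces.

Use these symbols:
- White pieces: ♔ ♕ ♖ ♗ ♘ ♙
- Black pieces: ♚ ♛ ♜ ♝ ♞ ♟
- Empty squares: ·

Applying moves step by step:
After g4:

♜ ♞ ♝ ♛ ♚ ♝ ♞ ♜
♟ ♟ ♟ ♟ ♟ ♟ ♟ ♟
· · · · · · · ·
· · · · · · · ·
· · · · · · ♙ ·
· · · · · · · ·
♙ ♙ ♙ ♙ ♙ ♙ · ♙
♖ ♘ ♗ ♕ ♔ ♗ ♘ ♖


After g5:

♜ ♞ ♝ ♛ ♚ ♝ ♞ ♜
♟ ♟ ♟ ♟ ♟ ♟ · ♟
· · · · · · · ·
· · · · · · ♟ ·
· · · · · · ♙ ·
· · · · · · · ·
♙ ♙ ♙ ♙ ♙ ♙ · ♙
♖ ♘ ♗ ♕ ♔ ♗ ♘ ♖


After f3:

♜ ♞ ♝ ♛ ♚ ♝ ♞ ♜
♟ ♟ ♟ ♟ ♟ ♟ · ♟
· · · · · · · ·
· · · · · · ♟ ·
· · · · · · ♙ ·
· · · · · ♙ · ·
♙ ♙ ♙ ♙ ♙ · · ♙
♖ ♘ ♗ ♕ ♔ ♗ ♘ ♖


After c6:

♜ ♞ ♝ ♛ ♚ ♝ ♞ ♜
♟ ♟ · ♟ ♟ ♟ · ♟
· · ♟ · · · · ·
· · · · · · ♟ ·
· · · · · · ♙ ·
· · · · · ♙ · ·
♙ ♙ ♙ ♙ ♙ · · ♙
♖ ♘ ♗ ♕ ♔ ♗ ♘ ♖


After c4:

♜ ♞ ♝ ♛ ♚ ♝ ♞ ♜
♟ ♟ · ♟ ♟ ♟ · ♟
· · ♟ · · · · ·
· · · · · · ♟ ·
· · ♙ · · · ♙ ·
· · · · · ♙ · ·
♙ ♙ · ♙ ♙ · · ♙
♖ ♘ ♗ ♕ ♔ ♗ ♘ ♖


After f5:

♜ ♞ ♝ ♛ ♚ ♝ ♞ ♜
♟ ♟ · ♟ ♟ · · ♟
· · ♟ · · · · ·
· · · · · ♟ ♟ ·
· · ♙ · · · ♙ ·
· · · · · ♙ · ·
♙ ♙ · ♙ ♙ · · ♙
♖ ♘ ♗ ♕ ♔ ♗ ♘ ♖


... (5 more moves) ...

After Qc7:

♜ ♞ ♝ · ♚ ♝ ♞ ♜
♟ ♟ ♛ · · · · ♟
· · ♟ ♟ · · · ·
· · · · ♟ ♙ ♟ ·
· · ♙ · · · · ♙
· · · · · ♙ · ·
♙ ♙ · ♙ ♙ · · ·
♖ ♘ ♗ ♕ ♔ ♗ ♘ ♖


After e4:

♜ ♞ ♝ · ♚ ♝ ♞ ♜
♟ ♟ ♛ · · · · ♟
· · ♟ ♟ · · · ·
· · · · ♟ ♙ ♟ ·
· · ♙ · ♙ · · ♙
· · · · · ♙ · ·
♙ ♙ · ♙ · · · ·
♖ ♘ ♗ ♕ ♔ ♗ ♘ ♖



  a b c d e f g h
  ─────────────────
8│♜ ♞ ♝ · ♚ ♝ ♞ ♜│8
7│♟ ♟ ♛ · · · · ♟│7
6│· · ♟ ♟ · · · ·│6
5│· · · · ♟ ♙ ♟ ·│5
4│· · ♙ · ♙ · · ♙│4
3│· · · · · ♙ · ·│3
2│♙ ♙ · ♙ · · · ·│2
1│♖ ♘ ♗ ♕ ♔ ♗ ♘ ♖│1
  ─────────────────
  a b c d e f g h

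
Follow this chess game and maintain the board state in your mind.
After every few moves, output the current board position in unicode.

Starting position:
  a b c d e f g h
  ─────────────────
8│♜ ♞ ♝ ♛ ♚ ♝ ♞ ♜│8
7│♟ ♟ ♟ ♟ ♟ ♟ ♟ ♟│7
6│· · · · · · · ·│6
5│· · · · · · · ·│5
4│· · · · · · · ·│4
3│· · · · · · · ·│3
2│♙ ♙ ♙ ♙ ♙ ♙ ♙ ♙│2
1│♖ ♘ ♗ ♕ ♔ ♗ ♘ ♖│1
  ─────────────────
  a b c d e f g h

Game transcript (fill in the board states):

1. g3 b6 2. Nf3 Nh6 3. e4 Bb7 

  a b c d e f g h
  ─────────────────
8│♜ ♞ · ♛ ♚ ♝ · ♜│8
7│♟ ♝ ♟ ♟ ♟ ♟ ♟ ♟│7
6│· ♟ · · · · · ♞│6
5│· · · · · · · ·│5
4│· · · · ♙ · · ·│4
3│· · · · · ♘ ♙ ·│3
2│♙ ♙ ♙ ♙ · ♙ · ♙│2
1│♖ ♘ ♗ ♕ ♔ ♗ · ♖│1
  ─────────────────
  a b c d e f g h

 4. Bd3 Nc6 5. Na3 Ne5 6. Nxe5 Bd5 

  a b c d e f g h
  ─────────────────
8│♜ · · ♛ ♚ ♝ · ♜│8
7│♟ · ♟ ♟ ♟ ♟ ♟ ♟│7
6│· ♟ · · · · · ♞│6
5│· · · ♝ ♘ · · ·│5
4│· · · · ♙ · · ·│4
3│♘ · · ♗ · · ♙ ·│3
2│♙ ♙ ♙ ♙ · ♙ · ♙│2
1│♖ · ♗ ♕ ♔ · · ♖│1
  ─────────────────
  a b c d e f g h

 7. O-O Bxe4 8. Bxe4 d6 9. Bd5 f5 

  a b c d e f g h
  ─────────────────
8│♜ · · ♛ ♚ ♝ · ♜│8
7│♟ · ♟ · ♟ · ♟ ♟│7
6│· ♟ · ♟ · · · ♞│6
5│· · · ♗ ♘ ♟ · ·│5
4│· · · · · · · ·│4
3│♘ · · · · · ♙ ·│3
2│♙ ♙ ♙ ♙ · ♙ · ♙│2
1│♖ · ♗ ♕ · ♖ ♔ ·│1
  ─────────────────
  a b c d e f g h

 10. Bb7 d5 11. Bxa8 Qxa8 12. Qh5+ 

  a b c d e f g h
  ─────────────────
8│♛ · · · ♚ ♝ · ♜│8
7│♟ · ♟ · ♟ · ♟ ♟│7
6│· ♟ · · · · · ♞│6
5│· · · ♟ ♘ ♟ · ♕│5
4│· · · · · · · ·│4
3│♘ · · · · · ♙ ·│3
2│♙ ♙ ♙ ♙ · ♙ · ♙│2
1│♖ · ♗ · · ♖ ♔ ·│1
  ─────────────────
  a b c d e f g h


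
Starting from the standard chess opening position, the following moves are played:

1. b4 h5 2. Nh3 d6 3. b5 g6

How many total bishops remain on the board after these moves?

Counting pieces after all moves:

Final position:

  a b c d e f g h
  ─────────────────
8│♜ ♞ ♝ ♛ ♚ ♝ ♞ ♜│8
7│♟ ♟ ♟ · ♟ ♟ · ·│7
6│· · · ♟ · · ♟ ·│6
5│· ♙ · · · · · ♟│5
4│· · · · · · · ·│4
3│· · · · · · · ♘│3
2│♙ · ♙ ♙ ♙ ♙ ♙ ♙│2
1│♖ ♘ ♗ ♕ ♔ ♗ · ♖│1
  ─────────────────
  a b c d e f g h


4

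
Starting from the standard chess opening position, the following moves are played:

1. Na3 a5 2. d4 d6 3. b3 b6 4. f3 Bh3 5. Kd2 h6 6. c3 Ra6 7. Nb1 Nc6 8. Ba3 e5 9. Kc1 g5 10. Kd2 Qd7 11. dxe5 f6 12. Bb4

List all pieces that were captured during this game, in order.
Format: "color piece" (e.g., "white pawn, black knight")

Tracking captures:
  dxe5: captured black pawn

black pawn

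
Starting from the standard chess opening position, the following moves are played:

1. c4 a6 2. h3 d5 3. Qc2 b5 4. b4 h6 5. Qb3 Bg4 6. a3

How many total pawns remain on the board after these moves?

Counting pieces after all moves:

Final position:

  a b c d e f g h
  ─────────────────
8│♜ ♞ · ♛ ♚ ♝ ♞ ♜│8
7│· · ♟ · ♟ ♟ ♟ ·│7
6│♟ · · · · · · ♟│6
5│· ♟ · ♟ · · · ·│5
4│· ♙ ♙ · · · ♝ ·│4
3│♙ ♕ · · · · · ♙│3
2│· · · ♙ ♙ ♙ ♙ ·│2
1│♖ ♘ ♗ · ♔ ♗ ♘ ♖│1
  ─────────────────
  a b c d e f g h


16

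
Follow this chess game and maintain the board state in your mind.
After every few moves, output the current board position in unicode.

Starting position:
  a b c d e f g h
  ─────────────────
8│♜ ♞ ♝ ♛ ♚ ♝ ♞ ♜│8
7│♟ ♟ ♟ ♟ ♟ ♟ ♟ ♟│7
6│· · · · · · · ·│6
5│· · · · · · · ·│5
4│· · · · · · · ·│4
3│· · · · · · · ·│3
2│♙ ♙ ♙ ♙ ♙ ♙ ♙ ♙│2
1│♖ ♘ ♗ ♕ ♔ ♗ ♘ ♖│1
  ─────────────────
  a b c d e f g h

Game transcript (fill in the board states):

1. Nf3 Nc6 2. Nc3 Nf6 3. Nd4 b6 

  a b c d e f g h
  ─────────────────
8│♜ · ♝ ♛ ♚ ♝ · ♜│8
7│♟ · ♟ ♟ ♟ ♟ ♟ ♟│7
6│· ♟ ♞ · · ♞ · ·│6
5│· · · · · · · ·│5
4│· · · ♘ · · · ·│4
3│· · ♘ · · · · ·│3
2│♙ ♙ ♙ ♙ ♙ ♙ ♙ ♙│2
1│♖ · ♗ ♕ ♔ ♗ · ♖│1
  ─────────────────
  a b c d e f g h

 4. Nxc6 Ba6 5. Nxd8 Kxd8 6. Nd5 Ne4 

  a b c d e f g h
  ─────────────────
8│♜ · · ♚ · ♝ · ♜│8
7│♟ · ♟ ♟ ♟ ♟ ♟ ♟│7
6│♝ ♟ · · · · · ·│6
5│· · · ♘ · · · ·│5
4│· · · · ♞ · · ·│4
3│· · · · · · · ·│3
2│♙ ♙ ♙ ♙ ♙ ♙ ♙ ♙│2
1│♖ · ♗ ♕ ♔ ♗ · ♖│1
  ─────────────────
  a b c d e f g h

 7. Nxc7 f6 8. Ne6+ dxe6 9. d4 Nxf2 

  a b c d e f g h
  ─────────────────
8│♜ · · ♚ · ♝ · ♜│8
7│♟ · · · ♟ · ♟ ♟│7
6│♝ ♟ · · ♟ ♟ · ·│6
5│· · · · · · · ·│5
4│· · · ♙ · · · ·│4
3│· · · · · · · ·│3
2│♙ ♙ ♙ · ♙ ♞ ♙ ♙│2
1│♖ · ♗ ♕ ♔ ♗ · ♖│1
  ─────────────────
  a b c d e f g h

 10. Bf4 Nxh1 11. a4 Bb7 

  a b c d e f g h
  ─────────────────
8│♜ · · ♚ · ♝ · ♜│8
7│♟ ♝ · · ♟ · ♟ ♟│7
6│· ♟ · · ♟ ♟ · ·│6
5│· · · · · · · ·│5
4│♙ · · ♙ · ♗ · ·│4
3│· · · · · · · ·│3
2│· ♙ ♙ · ♙ · ♙ ♙│2
1│♖ · · ♕ ♔ ♗ · ♞│1
  ─────────────────
  a b c d e f g h


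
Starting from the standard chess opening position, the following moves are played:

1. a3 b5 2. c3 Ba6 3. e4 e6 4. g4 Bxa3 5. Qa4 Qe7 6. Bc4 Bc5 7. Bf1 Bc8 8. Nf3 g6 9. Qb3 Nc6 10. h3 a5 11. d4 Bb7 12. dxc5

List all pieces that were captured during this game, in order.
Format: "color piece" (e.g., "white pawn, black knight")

Tracking captures:
  Bxa3: captured white pawn
  dxc5: captured black bishop

white pawn, black bishop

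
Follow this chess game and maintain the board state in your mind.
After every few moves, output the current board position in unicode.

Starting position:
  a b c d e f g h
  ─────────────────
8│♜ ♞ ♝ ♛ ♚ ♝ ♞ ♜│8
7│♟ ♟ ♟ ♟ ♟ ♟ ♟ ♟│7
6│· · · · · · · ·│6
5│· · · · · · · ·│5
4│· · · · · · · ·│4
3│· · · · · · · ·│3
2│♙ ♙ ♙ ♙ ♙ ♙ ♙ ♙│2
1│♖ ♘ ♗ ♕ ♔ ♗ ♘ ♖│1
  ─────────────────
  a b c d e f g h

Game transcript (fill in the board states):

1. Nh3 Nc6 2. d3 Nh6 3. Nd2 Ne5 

  a b c d e f g h
  ─────────────────
8│♜ · ♝ ♛ ♚ ♝ · ♜│8
7│♟ ♟ ♟ ♟ ♟ ♟ ♟ ♟│7
6│· · · · · · · ♞│6
5│· · · · ♞ · · ·│5
4│· · · · · · · ·│4
3│· · · ♙ · · · ♘│3
2│♙ ♙ ♙ ♘ ♙ ♙ ♙ ♙│2
1│♖ · ♗ ♕ ♔ ♗ · ♖│1
  ─────────────────
  a b c d e f g h

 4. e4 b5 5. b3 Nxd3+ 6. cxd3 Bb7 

  a b c d e f g h
  ─────────────────
8│♜ · · ♛ ♚ ♝ · ♜│8
7│♟ ♝ ♟ ♟ ♟ ♟ ♟ ♟│7
6│· · · · · · · ♞│6
5│· ♟ · · · · · ·│5
4│· · · · ♙ · · ·│4
3│· ♙ · ♙ · · · ♘│3
2│♙ · · ♘ · ♙ ♙ ♙│2
1│♖ · ♗ ♕ ♔ ♗ · ♖│1
  ─────────────────
  a b c d e f g h

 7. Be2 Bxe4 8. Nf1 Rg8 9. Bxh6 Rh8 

  a b c d e f g h
  ─────────────────
8│♜ · · ♛ ♚ ♝ · ♜│8
7│♟ · ♟ ♟ ♟ ♟ ♟ ♟│7
6│· · · · · · · ♗│6
5│· ♟ · · · · · ·│5
4│· · · · ♝ · · ·│4
3│· ♙ · ♙ · · · ♘│3
2│♙ · · · ♗ ♙ ♙ ♙│2
1│♖ · · ♕ ♔ ♘ · ♖│1
  ─────────────────
  a b c d e f g h

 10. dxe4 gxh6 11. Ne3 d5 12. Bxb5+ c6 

  a b c d e f g h
  ─────────────────
8│♜ · · ♛ ♚ ♝ · ♜│8
7│♟ · · · ♟ ♟ · ♟│7
6│· · ♟ · · · · ♟│6
5│· ♗ · ♟ · · · ·│5
4│· · · · ♙ · · ·│4
3│· ♙ · · ♘ · · ♘│3
2│♙ · · · · ♙ ♙ ♙│2
1│♖ · · ♕ ♔ · · ♖│1
  ─────────────────
  a b c d e f g h

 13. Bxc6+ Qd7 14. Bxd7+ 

  a b c d e f g h
  ─────────────────
8│♜ · · · ♚ ♝ · ♜│8
7│♟ · · ♗ ♟ ♟ · ♟│7
6│· · · · · · · ♟│6
5│· · · ♟ · · · ·│5
4│· · · · ♙ · · ·│4
3│· ♙ · · ♘ · · ♘│3
2│♙ · · · · ♙ ♙ ♙│2
1│♖ · · ♕ ♔ · · ♖│1
  ─────────────────
  a b c d e f g h


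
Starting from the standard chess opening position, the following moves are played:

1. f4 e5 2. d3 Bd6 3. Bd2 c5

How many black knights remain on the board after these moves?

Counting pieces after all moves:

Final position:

  a b c d e f g h
  ─────────────────
8│♜ ♞ ♝ ♛ ♚ · ♞ ♜│8
7│♟ ♟ · ♟ · ♟ ♟ ♟│7
6│· · · ♝ · · · ·│6
5│· · ♟ · ♟ · · ·│5
4│· · · · · ♙ · ·│4
3│· · · ♙ · · · ·│3
2│♙ ♙ ♙ ♗ ♙ · ♙ ♙│2
1│♖ ♘ · ♕ ♔ ♗ ♘ ♖│1
  ─────────────────
  a b c d e f g h


2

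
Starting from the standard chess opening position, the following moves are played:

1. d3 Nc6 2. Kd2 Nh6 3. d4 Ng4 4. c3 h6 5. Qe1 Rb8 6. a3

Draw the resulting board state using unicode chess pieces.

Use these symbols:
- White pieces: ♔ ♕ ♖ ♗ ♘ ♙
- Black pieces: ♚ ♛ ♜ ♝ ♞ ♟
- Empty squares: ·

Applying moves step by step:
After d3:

♜ ♞ ♝ ♛ ♚ ♝ ♞ ♜
♟ ♟ ♟ ♟ ♟ ♟ ♟ ♟
· · · · · · · ·
· · · · · · · ·
· · · · · · · ·
· · · ♙ · · · ·
♙ ♙ ♙ · ♙ ♙ ♙ ♙
♖ ♘ ♗ ♕ ♔ ♗ ♘ ♖


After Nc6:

♜ · ♝ ♛ ♚ ♝ ♞ ♜
♟ ♟ ♟ ♟ ♟ ♟ ♟ ♟
· · ♞ · · · · ·
· · · · · · · ·
· · · · · · · ·
· · · ♙ · · · ·
♙ ♙ ♙ · ♙ ♙ ♙ ♙
♖ ♘ ♗ ♕ ♔ ♗ ♘ ♖


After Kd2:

♜ · ♝ ♛ ♚ ♝ ♞ ♜
♟ ♟ ♟ ♟ ♟ ♟ ♟ ♟
· · ♞ · · · · ·
· · · · · · · ·
· · · · · · · ·
· · · ♙ · · · ·
♙ ♙ ♙ ♔ ♙ ♙ ♙ ♙
♖ ♘ ♗ ♕ · ♗ ♘ ♖


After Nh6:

♜ · ♝ ♛ ♚ ♝ · ♜
♟ ♟ ♟ ♟ ♟ ♟ ♟ ♟
· · ♞ · · · · ♞
· · · · · · · ·
· · · · · · · ·
· · · ♙ · · · ·
♙ ♙ ♙ ♔ ♙ ♙ ♙ ♙
♖ ♘ ♗ ♕ · ♗ ♘ ♖


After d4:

♜ · ♝ ♛ ♚ ♝ · ♜
♟ ♟ ♟ ♟ ♟ ♟ ♟ ♟
· · ♞ · · · · ♞
· · · · · · · ·
· · · ♙ · · · ·
· · · · · · · ·
♙ ♙ ♙ ♔ ♙ ♙ ♙ ♙
♖ ♘ ♗ ♕ · ♗ ♘ ♖


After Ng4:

♜ · ♝ ♛ ♚ ♝ · ♜
♟ ♟ ♟ ♟ ♟ ♟ ♟ ♟
· · ♞ · · · · ·
· · · · · · · ·
· · · ♙ · · ♞ ·
· · · · · · · ·
♙ ♙ ♙ ♔ ♙ ♙ ♙ ♙
♖ ♘ ♗ ♕ · ♗ ♘ ♖


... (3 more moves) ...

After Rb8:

· ♜ ♝ ♛ ♚ ♝ · ♜
♟ ♟ ♟ ♟ ♟ ♟ ♟ ·
· · ♞ · · · · ♟
· · · · · · · ·
· · · ♙ · · ♞ ·
· · ♙ · · · · ·
♙ ♙ · ♔ ♙ ♙ ♙ ♙
♖ ♘ ♗ · ♕ ♗ ♘ ♖


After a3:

· ♜ ♝ ♛ ♚ ♝ · ♜
♟ ♟ ♟ ♟ ♟ ♟ ♟ ·
· · ♞ · · · · ♟
· · · · · · · ·
· · · ♙ · · ♞ ·
♙ · ♙ · · · · ·
· ♙ · ♔ ♙ ♙ ♙ ♙
♖ ♘ ♗ · ♕ ♗ ♘ ♖



  a b c d e f g h
  ─────────────────
8│· ♜ ♝ ♛ ♚ ♝ · ♜│8
7│♟ ♟ ♟ ♟ ♟ ♟ ♟ ·│7
6│· · ♞ · · · · ♟│6
5│· · · · · · · ·│5
4│· · · ♙ · · ♞ ·│4
3│♙ · ♙ · · · · ·│3
2│· ♙ · ♔ ♙ ♙ ♙ ♙│2
1│♖ ♘ ♗ · ♕ ♗ ♘ ♖│1
  ─────────────────
  a b c d e f g h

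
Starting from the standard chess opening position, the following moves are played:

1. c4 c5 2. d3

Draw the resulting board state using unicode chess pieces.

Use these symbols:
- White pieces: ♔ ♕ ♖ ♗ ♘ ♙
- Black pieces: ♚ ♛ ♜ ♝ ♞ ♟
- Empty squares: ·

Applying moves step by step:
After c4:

♜ ♞ ♝ ♛ ♚ ♝ ♞ ♜
♟ ♟ ♟ ♟ ♟ ♟ ♟ ♟
· · · · · · · ·
· · · · · · · ·
· · ♙ · · · · ·
· · · · · · · ·
♙ ♙ · ♙ ♙ ♙ ♙ ♙
♖ ♘ ♗ ♕ ♔ ♗ ♘ ♖


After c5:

♜ ♞ ♝ ♛ ♚ ♝ ♞ ♜
♟ ♟ · ♟ ♟ ♟ ♟ ♟
· · · · · · · ·
· · ♟ · · · · ·
· · ♙ · · · · ·
· · · · · · · ·
♙ ♙ · ♙ ♙ ♙ ♙ ♙
♖ ♘ ♗ ♕ ♔ ♗ ♘ ♖


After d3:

♜ ♞ ♝ ♛ ♚ ♝ ♞ ♜
♟ ♟ · ♟ ♟ ♟ ♟ ♟
· · · · · · · ·
· · ♟ · · · · ·
· · ♙ · · · · ·
· · · ♙ · · · ·
♙ ♙ · · ♙ ♙ ♙ ♙
♖ ♘ ♗ ♕ ♔ ♗ ♘ ♖



  a b c d e f g h
  ─────────────────
8│♜ ♞ ♝ ♛ ♚ ♝ ♞ ♜│8
7│♟ ♟ · ♟ ♟ ♟ ♟ ♟│7
6│· · · · · · · ·│6
5│· · ♟ · · · · ·│5
4│· · ♙ · · · · ·│4
3│· · · ♙ · · · ·│3
2│♙ ♙ · · ♙ ♙ ♙ ♙│2
1│♖ ♘ ♗ ♕ ♔ ♗ ♘ ♖│1
  ─────────────────
  a b c d e f g h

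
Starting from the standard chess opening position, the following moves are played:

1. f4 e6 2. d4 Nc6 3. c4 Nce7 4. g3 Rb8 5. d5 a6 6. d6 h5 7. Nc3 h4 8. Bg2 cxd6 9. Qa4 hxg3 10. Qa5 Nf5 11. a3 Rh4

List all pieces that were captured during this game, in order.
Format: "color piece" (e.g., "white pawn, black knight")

Tracking captures:
  cxd6: captured white pawn
  hxg3: captured white pawn

white pawn, white pawn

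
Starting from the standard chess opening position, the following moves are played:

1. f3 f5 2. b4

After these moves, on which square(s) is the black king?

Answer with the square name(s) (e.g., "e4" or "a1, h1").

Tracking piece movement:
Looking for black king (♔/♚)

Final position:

  a b c d e f g h
  ─────────────────
8│♜ ♞ ♝ ♛ ♚ ♝ ♞ ♜│8
7│♟ ♟ ♟ ♟ ♟ · ♟ ♟│7
6│· · · · · · · ·│6
5│· · · · · ♟ · ·│5
4│· ♙ · · · · · ·│4
3│· · · · · ♙ · ·│3
2│♙ · ♙ ♙ ♙ · ♙ ♙│2
1│♖ ♘ ♗ ♕ ♔ ♗ ♘ ♖│1
  ─────────────────
  a b c d e f g h


e8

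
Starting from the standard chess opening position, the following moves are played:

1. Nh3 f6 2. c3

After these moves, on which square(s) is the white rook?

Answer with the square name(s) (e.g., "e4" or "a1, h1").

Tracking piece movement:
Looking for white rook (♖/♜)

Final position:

  a b c d e f g h
  ─────────────────
8│♜ ♞ ♝ ♛ ♚ ♝ ♞ ♜│8
7│♟ ♟ ♟ ♟ ♟ · ♟ ♟│7
6│· · · · · ♟ · ·│6
5│· · · · · · · ·│5
4│· · · · · · · ·│4
3│· · ♙ · · · · ♘│3
2│♙ ♙ · ♙ ♙ ♙ ♙ ♙│2
1│♖ ♘ ♗ ♕ ♔ ♗ · ♖│1
  ─────────────────
  a b c d e f g h


a1, h1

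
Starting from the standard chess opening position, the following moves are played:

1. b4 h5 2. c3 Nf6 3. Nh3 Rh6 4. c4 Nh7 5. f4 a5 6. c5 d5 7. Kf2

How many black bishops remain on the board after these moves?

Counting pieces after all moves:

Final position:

  a b c d e f g h
  ─────────────────
8│♜ ♞ ♝ ♛ ♚ ♝ · ·│8
7│· ♟ ♟ · ♟ ♟ ♟ ♞│7
6│· · · · · · · ♜│6
5│♟ · ♙ ♟ · · · ♟│5
4│· ♙ · · · ♙ · ·│4
3│· · · · · · · ♘│3
2│♙ · · ♙ ♙ ♔ ♙ ♙│2
1│♖ ♘ ♗ ♕ · ♗ · ♖│1
  ─────────────────
  a b c d e f g h


2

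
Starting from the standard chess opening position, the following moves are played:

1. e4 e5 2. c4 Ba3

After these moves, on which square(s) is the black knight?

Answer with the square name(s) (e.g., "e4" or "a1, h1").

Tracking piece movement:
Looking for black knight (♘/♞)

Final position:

  a b c d e f g h
  ─────────────────
8│♜ ♞ ♝ ♛ ♚ · ♞ ♜│8
7│♟ ♟ ♟ ♟ · ♟ ♟ ♟│7
6│· · · · · · · ·│6
5│· · · · ♟ · · ·│5
4│· · ♙ · ♙ · · ·│4
3│♝ · · · · · · ·│3
2│♙ ♙ · ♙ · ♙ ♙ ♙│2
1│♖ ♘ ♗ ♕ ♔ ♗ ♘ ♖│1
  ─────────────────
  a b c d e f g h


b8, g8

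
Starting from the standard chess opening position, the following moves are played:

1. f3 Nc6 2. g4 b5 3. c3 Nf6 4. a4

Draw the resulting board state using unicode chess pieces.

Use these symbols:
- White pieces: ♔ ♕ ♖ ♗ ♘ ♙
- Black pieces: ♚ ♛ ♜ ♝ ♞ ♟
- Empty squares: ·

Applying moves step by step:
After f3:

♜ ♞ ♝ ♛ ♚ ♝ ♞ ♜
♟ ♟ ♟ ♟ ♟ ♟ ♟ ♟
· · · · · · · ·
· · · · · · · ·
· · · · · · · ·
· · · · · ♙ · ·
♙ ♙ ♙ ♙ ♙ · ♙ ♙
♖ ♘ ♗ ♕ ♔ ♗ ♘ ♖


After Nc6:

♜ · ♝ ♛ ♚ ♝ ♞ ♜
♟ ♟ ♟ ♟ ♟ ♟ ♟ ♟
· · ♞ · · · · ·
· · · · · · · ·
· · · · · · · ·
· · · · · ♙ · ·
♙ ♙ ♙ ♙ ♙ · ♙ ♙
♖ ♘ ♗ ♕ ♔ ♗ ♘ ♖


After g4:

♜ · ♝ ♛ ♚ ♝ ♞ ♜
♟ ♟ ♟ ♟ ♟ ♟ ♟ ♟
· · ♞ · · · · ·
· · · · · · · ·
· · · · · · ♙ ·
· · · · · ♙ · ·
♙ ♙ ♙ ♙ ♙ · · ♙
♖ ♘ ♗ ♕ ♔ ♗ ♘ ♖


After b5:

♜ · ♝ ♛ ♚ ♝ ♞ ♜
♟ · ♟ ♟ ♟ ♟ ♟ ♟
· · ♞ · · · · ·
· ♟ · · · · · ·
· · · · · · ♙ ·
· · · · · ♙ · ·
♙ ♙ ♙ ♙ ♙ · · ♙
♖ ♘ ♗ ♕ ♔ ♗ ♘ ♖


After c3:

♜ · ♝ ♛ ♚ ♝ ♞ ♜
♟ · ♟ ♟ ♟ ♟ ♟ ♟
· · ♞ · · · · ·
· ♟ · · · · · ·
· · · · · · ♙ ·
· · ♙ · · ♙ · ·
♙ ♙ · ♙ ♙ · · ♙
♖ ♘ ♗ ♕ ♔ ♗ ♘ ♖


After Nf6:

♜ · ♝ ♛ ♚ ♝ · ♜
♟ · ♟ ♟ ♟ ♟ ♟ ♟
· · ♞ · · ♞ · ·
· ♟ · · · · · ·
· · · · · · ♙ ·
· · ♙ · · ♙ · ·
♙ ♙ · ♙ ♙ · · ♙
♖ ♘ ♗ ♕ ♔ ♗ ♘ ♖


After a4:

♜ · ♝ ♛ ♚ ♝ · ♜
♟ · ♟ ♟ ♟ ♟ ♟ ♟
· · ♞ · · ♞ · ·
· ♟ · · · · · ·
♙ · · · · · ♙ ·
· · ♙ · · ♙ · ·
· ♙ · ♙ ♙ · · ♙
♖ ♘ ♗ ♕ ♔ ♗ ♘ ♖



  a b c d e f g h
  ─────────────────
8│♜ · ♝ ♛ ♚ ♝ · ♜│8
7│♟ · ♟ ♟ ♟ ♟ ♟ ♟│7
6│· · ♞ · · ♞ · ·│6
5│· ♟ · · · · · ·│5
4│♙ · · · · · ♙ ·│4
3│· · ♙ · · ♙ · ·│3
2│· ♙ · ♙ ♙ · · ♙│2
1│♖ ♘ ♗ ♕ ♔ ♗ ♘ ♖│1
  ─────────────────
  a b c d e f g h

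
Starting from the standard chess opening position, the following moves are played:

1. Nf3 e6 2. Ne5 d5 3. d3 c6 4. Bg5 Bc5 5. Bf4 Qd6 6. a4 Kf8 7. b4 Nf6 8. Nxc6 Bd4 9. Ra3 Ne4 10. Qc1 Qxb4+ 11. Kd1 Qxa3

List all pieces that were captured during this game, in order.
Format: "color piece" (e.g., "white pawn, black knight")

Tracking captures:
  Nxc6: captured black pawn
  Qxb4+: captured white pawn
  Qxa3: captured white rook

black pawn, white pawn, white rook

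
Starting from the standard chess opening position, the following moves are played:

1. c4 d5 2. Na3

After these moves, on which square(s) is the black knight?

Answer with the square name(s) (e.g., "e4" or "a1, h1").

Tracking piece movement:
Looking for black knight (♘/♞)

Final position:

  a b c d e f g h
  ─────────────────
8│♜ ♞ ♝ ♛ ♚ ♝ ♞ ♜│8
7│♟ ♟ ♟ · ♟ ♟ ♟ ♟│7
6│· · · · · · · ·│6
5│· · · ♟ · · · ·│5
4│· · ♙ · · · · ·│4
3│♘ · · · · · · ·│3
2│♙ ♙ · ♙ ♙ ♙ ♙ ♙│2
1│♖ · ♗ ♕ ♔ ♗ ♘ ♖│1
  ─────────────────
  a b c d e f g h


b8, g8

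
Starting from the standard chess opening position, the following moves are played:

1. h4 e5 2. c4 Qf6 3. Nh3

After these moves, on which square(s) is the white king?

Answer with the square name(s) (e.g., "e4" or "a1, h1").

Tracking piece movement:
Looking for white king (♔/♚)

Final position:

  a b c d e f g h
  ─────────────────
8│♜ ♞ ♝ · ♚ ♝ ♞ ♜│8
7│♟ ♟ ♟ ♟ · ♟ ♟ ♟│7
6│· · · · · ♛ · ·│6
5│· · · · ♟ · · ·│5
4│· · ♙ · · · · ♙│4
3│· · · · · · · ♘│3
2│♙ ♙ · ♙ ♙ ♙ ♙ ·│2
1│♖ ♘ ♗ ♕ ♔ ♗ · ♖│1
  ─────────────────
  a b c d e f g h


e1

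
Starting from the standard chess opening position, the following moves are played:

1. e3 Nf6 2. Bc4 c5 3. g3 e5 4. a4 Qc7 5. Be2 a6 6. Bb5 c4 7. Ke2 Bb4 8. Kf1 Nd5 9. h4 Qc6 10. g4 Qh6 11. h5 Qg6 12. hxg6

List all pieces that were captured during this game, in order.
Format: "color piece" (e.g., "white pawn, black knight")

Tracking captures:
  hxg6: captured black queen

black queen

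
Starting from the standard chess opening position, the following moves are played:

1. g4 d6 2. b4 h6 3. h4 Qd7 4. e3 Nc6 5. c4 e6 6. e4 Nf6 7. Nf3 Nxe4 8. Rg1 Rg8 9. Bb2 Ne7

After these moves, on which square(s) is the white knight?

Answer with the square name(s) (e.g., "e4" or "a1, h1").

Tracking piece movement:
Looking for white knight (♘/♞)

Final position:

  a b c d e f g h
  ─────────────────
8│♜ · ♝ · ♚ ♝ ♜ ·│8
7│♟ ♟ ♟ ♛ ♞ ♟ ♟ ·│7
6│· · · ♟ ♟ · · ♟│6
5│· · · · · · · ·│5
4│· ♙ ♙ · ♞ · ♙ ♙│4
3│· · · · · ♘ · ·│3
2│♙ ♗ · ♙ · ♙ · ·│2
1│♖ ♘ · ♕ ♔ ♗ ♖ ·│1
  ─────────────────
  a b c d e f g h


b1, f3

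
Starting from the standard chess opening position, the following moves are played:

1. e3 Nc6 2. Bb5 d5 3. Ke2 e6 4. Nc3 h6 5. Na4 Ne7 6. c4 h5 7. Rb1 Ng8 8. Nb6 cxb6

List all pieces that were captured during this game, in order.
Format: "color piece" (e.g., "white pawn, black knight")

Tracking captures:
  cxb6: captured white knight

white knight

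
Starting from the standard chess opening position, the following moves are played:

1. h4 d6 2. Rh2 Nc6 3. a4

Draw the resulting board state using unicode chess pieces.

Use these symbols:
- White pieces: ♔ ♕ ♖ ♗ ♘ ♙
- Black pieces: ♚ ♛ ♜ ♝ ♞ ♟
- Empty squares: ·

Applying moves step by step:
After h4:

♜ ♞ ♝ ♛ ♚ ♝ ♞ ♜
♟ ♟ ♟ ♟ ♟ ♟ ♟ ♟
· · · · · · · ·
· · · · · · · ·
· · · · · · · ♙
· · · · · · · ·
♙ ♙ ♙ ♙ ♙ ♙ ♙ ·
♖ ♘ ♗ ♕ ♔ ♗ ♘ ♖


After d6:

♜ ♞ ♝ ♛ ♚ ♝ ♞ ♜
♟ ♟ ♟ · ♟ ♟ ♟ ♟
· · · ♟ · · · ·
· · · · · · · ·
· · · · · · · ♙
· · · · · · · ·
♙ ♙ ♙ ♙ ♙ ♙ ♙ ·
♖ ♘ ♗ ♕ ♔ ♗ ♘ ♖


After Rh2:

♜ ♞ ♝ ♛ ♚ ♝ ♞ ♜
♟ ♟ ♟ · ♟ ♟ ♟ ♟
· · · ♟ · · · ·
· · · · · · · ·
· · · · · · · ♙
· · · · · · · ·
♙ ♙ ♙ ♙ ♙ ♙ ♙ ♖
♖ ♘ ♗ ♕ ♔ ♗ ♘ ·


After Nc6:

♜ · ♝ ♛ ♚ ♝ ♞ ♜
♟ ♟ ♟ · ♟ ♟ ♟ ♟
· · ♞ ♟ · · · ·
· · · · · · · ·
· · · · · · · ♙
· · · · · · · ·
♙ ♙ ♙ ♙ ♙ ♙ ♙ ♖
♖ ♘ ♗ ♕ ♔ ♗ ♘ ·


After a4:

♜ · ♝ ♛ ♚ ♝ ♞ ♜
♟ ♟ ♟ · ♟ ♟ ♟ ♟
· · ♞ ♟ · · · ·
· · · · · · · ·
♙ · · · · · · ♙
· · · · · · · ·
· ♙ ♙ ♙ ♙ ♙ ♙ ♖
♖ ♘ ♗ ♕ ♔ ♗ ♘ ·



  a b c d e f g h
  ─────────────────
8│♜ · ♝ ♛ ♚ ♝ ♞ ♜│8
7│♟ ♟ ♟ · ♟ ♟ ♟ ♟│7
6│· · ♞ ♟ · · · ·│6
5│· · · · · · · ·│5
4│♙ · · · · · · ♙│4
3│· · · · · · · ·│3
2│· ♙ ♙ ♙ ♙ ♙ ♙ ♖│2
1│♖ ♘ ♗ ♕ ♔ ♗ ♘ ·│1
  ─────────────────
  a b c d e f g h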